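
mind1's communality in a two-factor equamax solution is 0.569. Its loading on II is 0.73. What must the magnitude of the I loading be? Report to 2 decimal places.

0.19

Under orthogonal rotation h² = Σλ², so λ_I² = h² − (0.5329) = 0.569 − 0.5329 = 0.0361.
|λ| = √0.0361 = 0.1900.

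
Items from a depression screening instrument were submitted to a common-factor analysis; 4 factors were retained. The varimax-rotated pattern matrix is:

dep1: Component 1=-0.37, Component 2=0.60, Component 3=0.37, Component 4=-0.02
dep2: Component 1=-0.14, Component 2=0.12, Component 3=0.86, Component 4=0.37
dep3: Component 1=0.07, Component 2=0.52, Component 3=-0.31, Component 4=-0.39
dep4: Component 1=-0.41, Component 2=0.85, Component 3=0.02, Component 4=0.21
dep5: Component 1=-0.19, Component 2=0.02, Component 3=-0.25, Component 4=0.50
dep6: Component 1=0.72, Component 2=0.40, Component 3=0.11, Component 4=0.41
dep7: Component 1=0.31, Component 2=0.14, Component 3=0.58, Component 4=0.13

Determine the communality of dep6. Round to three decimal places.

h² = 0.72² + 0.40² + 0.11² + 0.41² = 0.5184 + 0.1600 + 0.0121 + 0.1681 = 0.8586

0.859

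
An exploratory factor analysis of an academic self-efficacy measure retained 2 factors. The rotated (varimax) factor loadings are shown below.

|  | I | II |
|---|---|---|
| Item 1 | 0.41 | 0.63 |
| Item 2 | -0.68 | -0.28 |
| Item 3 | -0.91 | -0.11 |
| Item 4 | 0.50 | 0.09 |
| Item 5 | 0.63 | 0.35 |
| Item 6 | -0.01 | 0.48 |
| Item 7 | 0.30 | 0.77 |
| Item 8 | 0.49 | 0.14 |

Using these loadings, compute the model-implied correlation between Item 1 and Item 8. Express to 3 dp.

0.289

r̂ = Σ λ_i·λ_j across factors = (0.41)(0.49) + (0.63)(0.14)
  = +0.2009 +0.0882 = 0.2891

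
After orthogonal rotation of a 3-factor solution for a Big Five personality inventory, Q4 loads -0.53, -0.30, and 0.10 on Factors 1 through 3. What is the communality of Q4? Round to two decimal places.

0.38

h² = (-0.53)² + (-0.30)² + 0.10² = 0.2809 + 0.0900 + 0.0100 = 0.3809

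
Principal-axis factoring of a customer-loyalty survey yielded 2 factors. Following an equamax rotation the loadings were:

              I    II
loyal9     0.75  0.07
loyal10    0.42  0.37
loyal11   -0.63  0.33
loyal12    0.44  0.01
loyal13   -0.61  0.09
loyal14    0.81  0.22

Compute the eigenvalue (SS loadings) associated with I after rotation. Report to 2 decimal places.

2.36

SS loadings for I = 0.75² + 0.42² + (-0.63)² + 0.44² + (-0.61)² + 0.81² = 0.5625 + 0.1764 + 0.3969 + 0.1936 + 0.3721 + 0.6561 = 2.3576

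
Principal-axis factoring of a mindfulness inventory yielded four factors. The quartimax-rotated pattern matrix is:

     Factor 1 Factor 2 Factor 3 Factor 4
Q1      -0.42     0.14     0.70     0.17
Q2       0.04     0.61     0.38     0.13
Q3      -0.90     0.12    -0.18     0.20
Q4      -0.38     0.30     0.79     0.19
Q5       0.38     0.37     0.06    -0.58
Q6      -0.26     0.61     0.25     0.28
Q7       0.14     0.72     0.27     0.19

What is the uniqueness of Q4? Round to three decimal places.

h² = (-0.38)² + 0.30² + 0.79² + 0.19² = 0.1444 + 0.0900 + 0.6241 + 0.0361 = 0.8946
Uniqueness u² = 1 − h² = 1 − 0.8946 = 0.1054

0.105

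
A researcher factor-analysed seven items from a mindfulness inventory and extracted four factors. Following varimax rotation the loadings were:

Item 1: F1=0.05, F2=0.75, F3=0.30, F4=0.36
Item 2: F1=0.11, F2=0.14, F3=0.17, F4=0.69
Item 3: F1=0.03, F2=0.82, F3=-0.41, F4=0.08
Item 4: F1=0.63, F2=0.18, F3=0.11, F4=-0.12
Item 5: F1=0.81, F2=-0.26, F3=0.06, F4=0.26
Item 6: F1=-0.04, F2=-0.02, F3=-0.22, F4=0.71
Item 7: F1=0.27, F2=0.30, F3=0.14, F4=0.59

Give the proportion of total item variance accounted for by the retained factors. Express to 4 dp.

Communalities: 0.7846, 0.5367, 0.8478, 0.4558, 0.7949, 0.5545, 0.5306; Σh² = 4.5049.
Total variance with 7 standardized items is 7, so the solution explains 4.5049/7 = 0.6436.

0.6436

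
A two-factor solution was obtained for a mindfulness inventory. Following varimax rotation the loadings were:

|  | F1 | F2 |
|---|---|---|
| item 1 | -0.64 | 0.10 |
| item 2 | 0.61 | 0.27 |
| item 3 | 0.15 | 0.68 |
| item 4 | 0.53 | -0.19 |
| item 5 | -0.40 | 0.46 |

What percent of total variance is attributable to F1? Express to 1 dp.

SS loadings for F1 = (-0.64)² + 0.61² + 0.15² + 0.53² + (-0.40)² = 1.2451
With 5 standardized items, total variance = 5. Proportion = 1.2451/5 = 0.2490 → 24.90%.

24.9%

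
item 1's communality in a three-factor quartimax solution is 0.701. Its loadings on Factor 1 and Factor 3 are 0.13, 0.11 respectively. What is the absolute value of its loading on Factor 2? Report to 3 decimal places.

0.820

Under orthogonal rotation h² = Σλ², so λ_Factor 2² = h² − (0.0290) = 0.701 − 0.0290 = 0.6720.
|λ| = √0.6720 = 0.8198.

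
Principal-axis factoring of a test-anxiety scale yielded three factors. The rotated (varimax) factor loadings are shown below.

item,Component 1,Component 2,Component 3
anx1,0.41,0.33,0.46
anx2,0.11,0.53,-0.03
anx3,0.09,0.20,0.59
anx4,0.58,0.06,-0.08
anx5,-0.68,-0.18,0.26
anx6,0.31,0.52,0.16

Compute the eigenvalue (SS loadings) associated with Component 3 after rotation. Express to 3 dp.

0.660

SS loadings for Component 3 = 0.46² + (-0.03)² + 0.59² + (-0.08)² + 0.26² + 0.16² = 0.2116 + 0.0009 + 0.3481 + 0.0064 + 0.0676 + 0.0256 = 0.6602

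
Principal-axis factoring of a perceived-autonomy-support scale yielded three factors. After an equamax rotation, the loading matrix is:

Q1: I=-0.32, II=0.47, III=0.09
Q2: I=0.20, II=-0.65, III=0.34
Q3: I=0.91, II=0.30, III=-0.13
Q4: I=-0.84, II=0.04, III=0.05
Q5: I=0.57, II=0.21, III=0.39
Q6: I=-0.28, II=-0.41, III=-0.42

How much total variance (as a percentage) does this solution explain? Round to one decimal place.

58.3%

Communalities: 0.3314, 0.5781, 0.9350, 0.7097, 0.5211, 0.4229; Σh² = 3.4982.
Total variance with 6 standardized items is 6, so the solution explains 3.4982/6 = 0.5830 = 58.30%.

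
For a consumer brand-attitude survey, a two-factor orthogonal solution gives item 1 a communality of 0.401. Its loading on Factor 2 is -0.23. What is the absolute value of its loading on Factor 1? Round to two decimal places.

0.59

Under orthogonal rotation h² = Σλ², so λ_Factor 1² = h² − (0.0529) = 0.401 − 0.0529 = 0.3481.
|λ| = √0.3481 = 0.5900.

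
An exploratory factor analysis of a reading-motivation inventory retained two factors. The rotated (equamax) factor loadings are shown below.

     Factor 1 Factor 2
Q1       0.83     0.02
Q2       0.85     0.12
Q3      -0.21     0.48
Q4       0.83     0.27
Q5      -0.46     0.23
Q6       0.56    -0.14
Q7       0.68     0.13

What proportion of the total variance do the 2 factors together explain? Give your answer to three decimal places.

0.506

SS loadings by factor: 3.1320, 0.4075; total = 3.5395.
Total variance with 7 standardized items is 7, so the solution explains 3.5395/7 = 0.5056.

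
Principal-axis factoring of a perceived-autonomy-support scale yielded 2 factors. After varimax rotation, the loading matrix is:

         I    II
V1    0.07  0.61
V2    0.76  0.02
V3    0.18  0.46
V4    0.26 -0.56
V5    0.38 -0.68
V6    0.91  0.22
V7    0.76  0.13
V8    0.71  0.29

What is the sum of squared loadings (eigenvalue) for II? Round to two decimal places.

1.51

SS loadings for II = 0.61² + 0.02² + 0.46² + (-0.56)² + (-0.68)² + 0.22² + 0.13² + 0.29² = 0.3721 + 0.0004 + 0.2116 + 0.3136 + 0.4624 + 0.0484 + 0.0169 + 0.0841 = 1.5095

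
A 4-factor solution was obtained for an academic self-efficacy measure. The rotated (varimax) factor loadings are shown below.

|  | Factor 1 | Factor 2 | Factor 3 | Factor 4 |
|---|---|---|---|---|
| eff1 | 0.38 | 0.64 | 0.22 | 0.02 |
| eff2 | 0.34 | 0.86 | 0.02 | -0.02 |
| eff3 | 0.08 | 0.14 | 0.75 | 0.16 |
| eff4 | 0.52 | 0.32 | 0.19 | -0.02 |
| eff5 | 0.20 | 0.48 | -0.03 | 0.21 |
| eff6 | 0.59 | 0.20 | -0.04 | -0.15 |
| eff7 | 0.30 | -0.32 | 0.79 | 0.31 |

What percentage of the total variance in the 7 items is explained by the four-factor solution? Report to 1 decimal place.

58.9%

Communalities: 0.6028, 0.8560, 0.6141, 0.4093, 0.3154, 0.4122, 0.9126; Σh² = 4.1224.
Total variance with 7 standardized items is 7, so the solution explains 4.1224/7 = 0.5889 = 58.89%.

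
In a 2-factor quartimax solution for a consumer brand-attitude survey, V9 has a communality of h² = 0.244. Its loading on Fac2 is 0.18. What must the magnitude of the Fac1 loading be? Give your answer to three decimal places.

Under orthogonal rotation h² = Σλ², so λ_Fac1² = h² − (0.0324) = 0.244 − 0.0324 = 0.2116.
|λ| = √0.2116 = 0.4600.

0.460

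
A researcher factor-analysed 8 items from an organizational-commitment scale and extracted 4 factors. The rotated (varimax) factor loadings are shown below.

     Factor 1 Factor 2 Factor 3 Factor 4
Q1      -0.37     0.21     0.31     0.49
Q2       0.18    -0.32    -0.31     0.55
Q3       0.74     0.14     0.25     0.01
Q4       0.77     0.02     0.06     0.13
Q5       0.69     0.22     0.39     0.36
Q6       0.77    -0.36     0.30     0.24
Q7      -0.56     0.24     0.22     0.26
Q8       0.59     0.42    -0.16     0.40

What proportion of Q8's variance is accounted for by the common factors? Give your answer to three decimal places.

0.710

h² = 0.59² + 0.42² + (-0.16)² + 0.40² = 0.3481 + 0.1764 + 0.0256 + 0.1600 = 0.7101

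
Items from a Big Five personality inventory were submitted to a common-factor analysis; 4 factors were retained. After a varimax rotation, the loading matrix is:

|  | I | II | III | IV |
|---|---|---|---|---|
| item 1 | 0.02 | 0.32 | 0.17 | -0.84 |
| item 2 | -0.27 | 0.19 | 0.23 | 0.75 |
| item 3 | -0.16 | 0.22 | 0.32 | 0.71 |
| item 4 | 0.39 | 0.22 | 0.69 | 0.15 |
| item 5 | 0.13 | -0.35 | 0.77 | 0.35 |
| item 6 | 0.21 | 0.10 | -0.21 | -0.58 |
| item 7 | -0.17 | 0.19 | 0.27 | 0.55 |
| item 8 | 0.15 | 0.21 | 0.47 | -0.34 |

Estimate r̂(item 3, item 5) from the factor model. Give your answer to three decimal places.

0.397

r̂ = Σ λ_i·λ_j across factors = (-0.16)(0.13) + (0.22)(-0.35) + (0.32)(0.77) + (0.71)(0.35)
  = -0.0208 -0.0770 +0.2464 +0.2485 = 0.3971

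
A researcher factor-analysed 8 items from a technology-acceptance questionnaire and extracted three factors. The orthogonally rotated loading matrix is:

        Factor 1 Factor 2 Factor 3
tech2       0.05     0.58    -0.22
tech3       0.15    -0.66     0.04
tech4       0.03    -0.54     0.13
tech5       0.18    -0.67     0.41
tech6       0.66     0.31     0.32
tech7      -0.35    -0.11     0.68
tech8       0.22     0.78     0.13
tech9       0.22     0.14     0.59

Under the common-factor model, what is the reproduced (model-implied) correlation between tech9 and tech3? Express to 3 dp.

-0.036

r̂ = Σ λ_i·λ_j across factors = (0.22)(0.15) + (0.14)(-0.66) + (0.59)(0.04)
  = +0.0330 -0.0924 +0.0236 = -0.0358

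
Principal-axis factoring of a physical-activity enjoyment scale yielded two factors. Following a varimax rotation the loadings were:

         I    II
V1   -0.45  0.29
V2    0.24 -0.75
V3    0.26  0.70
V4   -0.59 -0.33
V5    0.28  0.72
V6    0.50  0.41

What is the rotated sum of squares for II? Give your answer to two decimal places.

1.93

SS loadings for II = 0.29² + (-0.75)² + 0.70² + (-0.33)² + 0.72² + 0.41² = 0.0841 + 0.5625 + 0.4900 + 0.1089 + 0.5184 + 0.1681 = 1.9320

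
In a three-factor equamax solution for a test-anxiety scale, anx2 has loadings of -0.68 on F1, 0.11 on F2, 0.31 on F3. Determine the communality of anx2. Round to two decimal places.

h² = (-0.68)² + 0.11² + 0.31² = 0.4624 + 0.0121 + 0.0961 = 0.5706

0.57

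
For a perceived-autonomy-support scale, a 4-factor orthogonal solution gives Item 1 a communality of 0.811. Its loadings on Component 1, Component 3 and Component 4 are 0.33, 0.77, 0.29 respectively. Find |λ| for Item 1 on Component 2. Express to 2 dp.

Under orthogonal rotation h² = Σλ², so λ_Component 2² = h² − (0.7859) = 0.811 − 0.7859 = 0.0251.
|λ| = √0.0251 = 0.1584.

0.16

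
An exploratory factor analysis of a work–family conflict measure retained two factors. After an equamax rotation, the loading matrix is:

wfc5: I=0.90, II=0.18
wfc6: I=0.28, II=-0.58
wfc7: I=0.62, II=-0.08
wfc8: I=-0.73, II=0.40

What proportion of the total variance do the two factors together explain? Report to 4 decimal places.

SS loadings by factor: 1.8057, 0.5352; total = 2.3409.
Total variance with 4 standardized items is 4, so the solution explains 2.3409/4 = 0.5852.

0.5852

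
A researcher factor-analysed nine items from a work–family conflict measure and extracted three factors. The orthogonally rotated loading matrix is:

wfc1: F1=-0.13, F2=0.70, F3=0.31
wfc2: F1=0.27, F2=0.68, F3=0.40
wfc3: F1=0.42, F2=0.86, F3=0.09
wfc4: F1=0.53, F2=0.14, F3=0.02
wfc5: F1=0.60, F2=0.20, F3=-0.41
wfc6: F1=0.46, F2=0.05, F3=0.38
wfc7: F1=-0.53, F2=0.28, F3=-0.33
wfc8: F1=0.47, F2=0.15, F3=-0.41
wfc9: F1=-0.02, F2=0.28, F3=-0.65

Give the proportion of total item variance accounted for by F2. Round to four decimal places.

SS loadings for F2 = 0.70² + 0.68² + 0.86² + 0.14² + 0.20² + 0.05² + 0.28² + 0.15² + 0.28² = 1.9334
Proportion of variance = 1.9334 / 9 = 0.2148.

0.2148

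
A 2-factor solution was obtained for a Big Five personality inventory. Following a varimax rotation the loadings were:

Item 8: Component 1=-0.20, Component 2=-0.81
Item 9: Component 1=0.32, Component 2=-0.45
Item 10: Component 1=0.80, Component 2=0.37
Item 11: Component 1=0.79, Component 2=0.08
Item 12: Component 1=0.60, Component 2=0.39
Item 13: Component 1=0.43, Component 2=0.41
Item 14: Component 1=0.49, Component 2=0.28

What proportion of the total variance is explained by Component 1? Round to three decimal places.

SS loadings for Component 1 = (-0.20)² + 0.32² + 0.80² + 0.79² + 0.60² + 0.43² + 0.49² = 2.1915
Proportion of variance = 2.1915 / 7 = 0.3131.

0.313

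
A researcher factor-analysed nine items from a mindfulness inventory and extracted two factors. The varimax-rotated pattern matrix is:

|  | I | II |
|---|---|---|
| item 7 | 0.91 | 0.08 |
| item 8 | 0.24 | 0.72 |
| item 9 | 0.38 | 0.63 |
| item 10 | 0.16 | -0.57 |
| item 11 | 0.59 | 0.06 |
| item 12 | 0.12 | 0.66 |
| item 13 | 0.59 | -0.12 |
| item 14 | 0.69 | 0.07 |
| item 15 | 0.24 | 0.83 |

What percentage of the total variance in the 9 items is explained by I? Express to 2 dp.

SS loadings for I = 0.91² + 0.24² + 0.38² + 0.16² + 0.59² + 0.12² + 0.59² + 0.69² + 0.24² = 2.3000
With 9 standardized items, total variance = 9. Proportion = 2.3000/9 = 0.2556 → 25.56%.

25.56%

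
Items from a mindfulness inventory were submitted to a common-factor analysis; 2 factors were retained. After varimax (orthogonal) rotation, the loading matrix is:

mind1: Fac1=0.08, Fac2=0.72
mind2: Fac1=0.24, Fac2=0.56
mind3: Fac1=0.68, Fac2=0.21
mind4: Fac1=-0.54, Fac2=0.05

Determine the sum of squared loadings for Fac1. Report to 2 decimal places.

0.82

SS loadings for Fac1 = 0.08² + 0.24² + 0.68² + (-0.54)² = 0.0064 + 0.0576 + 0.4624 + 0.2916 = 0.8180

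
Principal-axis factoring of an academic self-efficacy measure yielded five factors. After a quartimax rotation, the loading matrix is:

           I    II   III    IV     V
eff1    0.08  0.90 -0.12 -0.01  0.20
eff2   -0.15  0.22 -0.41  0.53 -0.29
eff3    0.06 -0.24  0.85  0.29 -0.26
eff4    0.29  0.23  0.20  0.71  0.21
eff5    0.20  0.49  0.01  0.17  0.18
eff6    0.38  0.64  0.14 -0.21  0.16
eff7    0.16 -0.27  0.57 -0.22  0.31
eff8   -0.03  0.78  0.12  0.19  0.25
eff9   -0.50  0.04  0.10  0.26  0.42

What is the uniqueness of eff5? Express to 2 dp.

h² = 0.20² + 0.49² + 0.01² + 0.17² + 0.18² = 0.0400 + 0.2401 + 0.0001 + 0.0289 + 0.0324 = 0.3415
Uniqueness u² = 1 − h² = 1 − 0.3415 = 0.6585

0.66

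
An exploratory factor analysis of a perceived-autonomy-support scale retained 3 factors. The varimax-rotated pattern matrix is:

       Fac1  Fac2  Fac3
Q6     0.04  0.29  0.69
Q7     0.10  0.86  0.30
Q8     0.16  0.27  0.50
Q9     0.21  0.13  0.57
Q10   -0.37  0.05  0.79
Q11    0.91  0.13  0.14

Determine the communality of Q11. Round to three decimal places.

h² = 0.91² + 0.13² + 0.14² = 0.8281 + 0.0169 + 0.0196 = 0.8646

0.865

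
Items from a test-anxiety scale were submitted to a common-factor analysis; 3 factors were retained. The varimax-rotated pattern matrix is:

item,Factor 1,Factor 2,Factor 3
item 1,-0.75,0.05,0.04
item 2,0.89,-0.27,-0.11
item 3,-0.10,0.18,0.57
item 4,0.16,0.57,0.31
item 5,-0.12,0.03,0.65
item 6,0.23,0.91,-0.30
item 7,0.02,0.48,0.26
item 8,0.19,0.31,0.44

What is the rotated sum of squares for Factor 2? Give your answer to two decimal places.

SS loadings for Factor 2 = 0.05² + (-0.27)² + 0.18² + 0.57² + 0.03² + 0.91² + 0.48² + 0.31² = 0.0025 + 0.0729 + 0.0324 + 0.3249 + 0.0009 + 0.8281 + 0.2304 + 0.0961 = 1.5882

1.59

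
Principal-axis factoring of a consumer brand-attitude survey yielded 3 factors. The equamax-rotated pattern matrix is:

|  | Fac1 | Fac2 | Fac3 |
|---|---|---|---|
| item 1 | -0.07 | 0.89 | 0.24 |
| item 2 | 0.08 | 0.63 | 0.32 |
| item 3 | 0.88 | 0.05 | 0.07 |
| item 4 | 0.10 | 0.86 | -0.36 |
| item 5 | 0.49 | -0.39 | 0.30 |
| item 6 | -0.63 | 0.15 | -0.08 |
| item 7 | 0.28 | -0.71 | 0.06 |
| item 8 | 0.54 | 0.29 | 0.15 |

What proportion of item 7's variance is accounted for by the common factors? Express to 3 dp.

0.586

h² = 0.28² + (-0.71)² + 0.06² = 0.0784 + 0.5041 + 0.0036 = 0.5861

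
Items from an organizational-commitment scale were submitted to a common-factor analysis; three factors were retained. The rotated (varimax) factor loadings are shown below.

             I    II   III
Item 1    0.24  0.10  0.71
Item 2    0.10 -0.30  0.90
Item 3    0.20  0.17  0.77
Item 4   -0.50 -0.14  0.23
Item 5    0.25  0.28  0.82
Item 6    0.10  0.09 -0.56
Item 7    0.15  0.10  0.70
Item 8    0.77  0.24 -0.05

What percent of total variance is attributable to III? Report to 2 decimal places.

SS loadings for III = 0.71² + 0.90² + 0.77² + 0.23² + 0.82² + (-0.56)² + 0.70² + (-0.05)² = 3.4384
With 8 standardized items, total variance = 8. Proportion = 3.4384/8 = 0.4298 → 42.98%.

42.98%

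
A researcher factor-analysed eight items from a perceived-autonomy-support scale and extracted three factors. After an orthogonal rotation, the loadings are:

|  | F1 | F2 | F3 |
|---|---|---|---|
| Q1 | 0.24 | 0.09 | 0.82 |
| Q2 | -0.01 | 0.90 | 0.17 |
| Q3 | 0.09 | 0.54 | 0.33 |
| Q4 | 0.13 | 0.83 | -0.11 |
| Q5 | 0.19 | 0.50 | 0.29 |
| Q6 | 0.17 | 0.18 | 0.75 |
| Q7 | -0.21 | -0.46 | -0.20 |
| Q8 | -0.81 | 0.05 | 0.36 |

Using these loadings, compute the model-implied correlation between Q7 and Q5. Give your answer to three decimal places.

r̂ = Σ λ_i·λ_j across factors = (-0.21)(0.19) + (-0.46)(0.50) + (-0.20)(0.29)
  = -0.0399 -0.2300 -0.0580 = -0.3279

-0.328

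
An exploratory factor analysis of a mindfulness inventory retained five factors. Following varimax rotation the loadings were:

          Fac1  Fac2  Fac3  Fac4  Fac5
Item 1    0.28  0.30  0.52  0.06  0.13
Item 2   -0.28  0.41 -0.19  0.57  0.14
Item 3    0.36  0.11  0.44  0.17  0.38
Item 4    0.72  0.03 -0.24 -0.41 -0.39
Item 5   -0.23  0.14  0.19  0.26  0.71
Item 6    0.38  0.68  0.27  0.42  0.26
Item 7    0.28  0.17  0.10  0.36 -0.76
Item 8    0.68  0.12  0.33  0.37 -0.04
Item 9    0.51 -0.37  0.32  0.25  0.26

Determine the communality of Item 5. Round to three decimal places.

0.680

h² = (-0.23)² + 0.14² + 0.19² + 0.26² + 0.71² = 0.0529 + 0.0196 + 0.0361 + 0.0676 + 0.5041 = 0.6803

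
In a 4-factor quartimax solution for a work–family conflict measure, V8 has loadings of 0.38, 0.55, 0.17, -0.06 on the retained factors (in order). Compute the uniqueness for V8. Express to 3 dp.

0.521

h² = 0.38² + 0.55² + 0.17² + (-0.06)² = 0.1444 + 0.3025 + 0.0289 + 0.0036 = 0.4794
Uniqueness u² = 1 − h² = 1 − 0.4794 = 0.5206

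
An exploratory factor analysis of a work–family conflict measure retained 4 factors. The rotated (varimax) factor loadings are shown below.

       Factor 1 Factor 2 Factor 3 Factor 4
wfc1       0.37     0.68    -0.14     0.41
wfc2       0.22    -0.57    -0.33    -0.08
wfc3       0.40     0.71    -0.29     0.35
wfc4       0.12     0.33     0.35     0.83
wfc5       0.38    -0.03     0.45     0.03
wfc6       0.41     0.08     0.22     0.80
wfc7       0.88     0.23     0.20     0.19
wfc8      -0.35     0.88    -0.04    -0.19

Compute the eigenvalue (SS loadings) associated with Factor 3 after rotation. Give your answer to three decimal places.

SS loadings for Factor 3 = (-0.14)² + (-0.33)² + (-0.29)² + 0.35² + 0.45² + 0.22² + 0.20² + (-0.04)² = 0.0196 + 0.1089 + 0.0841 + 0.1225 + 0.2025 + 0.0484 + 0.0400 + 0.0016 = 0.6276

0.628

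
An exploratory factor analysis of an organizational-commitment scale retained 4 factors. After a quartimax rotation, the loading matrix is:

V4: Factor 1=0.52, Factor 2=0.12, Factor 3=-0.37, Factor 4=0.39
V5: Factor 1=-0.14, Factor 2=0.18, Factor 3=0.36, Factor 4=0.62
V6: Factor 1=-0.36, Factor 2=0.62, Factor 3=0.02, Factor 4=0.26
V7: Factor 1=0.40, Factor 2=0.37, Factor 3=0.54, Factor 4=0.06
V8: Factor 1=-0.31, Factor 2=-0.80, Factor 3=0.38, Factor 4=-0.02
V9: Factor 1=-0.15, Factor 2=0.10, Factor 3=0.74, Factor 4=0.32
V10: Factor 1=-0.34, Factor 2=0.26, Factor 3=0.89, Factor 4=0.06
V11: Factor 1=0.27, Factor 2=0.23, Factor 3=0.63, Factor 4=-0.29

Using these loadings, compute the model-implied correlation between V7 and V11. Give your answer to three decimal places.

0.516

r̂ = Σ λ_i·λ_j across factors = (0.40)(0.27) + (0.37)(0.23) + (0.54)(0.63) + (0.06)(-0.29)
  = +0.1080 +0.0851 +0.3402 -0.0174 = 0.5159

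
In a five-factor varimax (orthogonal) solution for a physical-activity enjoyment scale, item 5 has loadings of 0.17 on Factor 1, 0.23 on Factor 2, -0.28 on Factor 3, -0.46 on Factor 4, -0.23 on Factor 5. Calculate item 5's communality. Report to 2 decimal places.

h² = 0.17² + 0.23² + (-0.28)² + (-0.46)² + (-0.23)² = 0.0289 + 0.0529 + 0.0784 + 0.2116 + 0.0529 = 0.4247

0.42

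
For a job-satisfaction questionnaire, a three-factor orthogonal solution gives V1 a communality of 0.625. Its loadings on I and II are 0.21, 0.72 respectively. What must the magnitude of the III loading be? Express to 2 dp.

0.25

Under orthogonal rotation h² = Σλ², so λ_III² = h² − (0.5625) = 0.625 − 0.5625 = 0.0625.
|λ| = √0.0625 = 0.2500.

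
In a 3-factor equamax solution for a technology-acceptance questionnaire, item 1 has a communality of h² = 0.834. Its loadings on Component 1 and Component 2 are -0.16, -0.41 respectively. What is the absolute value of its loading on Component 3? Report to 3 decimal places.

0.800

Under orthogonal rotation h² = Σλ², so λ_Component 3² = h² − (0.1937) = 0.834 − 0.1937 = 0.6403.
|λ| = √0.6403 = 0.8002.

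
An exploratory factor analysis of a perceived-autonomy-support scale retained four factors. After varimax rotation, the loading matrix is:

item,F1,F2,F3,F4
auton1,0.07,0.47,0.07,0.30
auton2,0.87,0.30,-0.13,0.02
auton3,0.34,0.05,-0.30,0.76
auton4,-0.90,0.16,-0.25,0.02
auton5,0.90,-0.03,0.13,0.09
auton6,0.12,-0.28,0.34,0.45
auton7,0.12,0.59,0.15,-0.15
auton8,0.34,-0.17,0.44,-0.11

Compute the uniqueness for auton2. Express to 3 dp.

0.136

h² = 0.87² + 0.30² + (-0.13)² + 0.02² = 0.7569 + 0.0900 + 0.0169 + 0.0004 = 0.8642
Uniqueness u² = 1 − h² = 1 − 0.8642 = 0.1358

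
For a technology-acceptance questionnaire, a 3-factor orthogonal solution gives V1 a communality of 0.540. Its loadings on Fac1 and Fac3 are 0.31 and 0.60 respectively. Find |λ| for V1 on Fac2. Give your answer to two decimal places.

Under orthogonal rotation h² = Σλ², so λ_Fac2² = h² − (0.4561) = 0.540 − 0.4561 = 0.0839.
|λ| = √0.0839 = 0.2897.

0.29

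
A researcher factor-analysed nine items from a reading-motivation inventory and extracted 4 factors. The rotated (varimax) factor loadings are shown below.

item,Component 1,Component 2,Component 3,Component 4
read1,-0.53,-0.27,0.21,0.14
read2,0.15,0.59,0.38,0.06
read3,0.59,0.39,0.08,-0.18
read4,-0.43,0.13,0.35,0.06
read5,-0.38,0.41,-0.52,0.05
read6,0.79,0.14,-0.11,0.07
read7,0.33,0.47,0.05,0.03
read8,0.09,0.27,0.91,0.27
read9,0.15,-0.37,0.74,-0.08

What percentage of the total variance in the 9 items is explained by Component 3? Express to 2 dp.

SS loadings for Component 3 = 0.21² + 0.38² + 0.08² + 0.35² + (-0.52)² + (-0.11)² + 0.05² + 0.91² + 0.74² = 1.9781
With 9 standardized items, total variance = 9. Proportion = 1.9781/9 = 0.2198 → 21.98%.

21.98%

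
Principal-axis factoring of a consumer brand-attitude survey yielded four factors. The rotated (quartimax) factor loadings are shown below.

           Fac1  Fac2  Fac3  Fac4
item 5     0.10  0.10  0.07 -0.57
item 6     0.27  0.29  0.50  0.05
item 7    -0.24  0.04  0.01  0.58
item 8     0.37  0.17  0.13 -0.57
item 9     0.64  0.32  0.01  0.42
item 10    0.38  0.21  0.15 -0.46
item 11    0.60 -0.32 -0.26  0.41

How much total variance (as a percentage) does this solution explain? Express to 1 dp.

SS loadings by factor: 1.1914, 0.3735, 0.3621, 1.5448; total = 3.4718.
Total variance with 7 standardized items is 7, so the solution explains 3.4718/7 = 0.4960 = 49.60%.

49.6%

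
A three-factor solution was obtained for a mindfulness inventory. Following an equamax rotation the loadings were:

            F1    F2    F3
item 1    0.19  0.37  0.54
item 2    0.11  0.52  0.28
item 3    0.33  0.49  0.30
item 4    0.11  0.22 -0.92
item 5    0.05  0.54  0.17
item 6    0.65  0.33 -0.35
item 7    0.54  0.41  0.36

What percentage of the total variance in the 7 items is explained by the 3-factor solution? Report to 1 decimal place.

53.4%

SS loadings by factor: 0.8858, 1.2644, 1.5874; total = 3.7376.
Total variance with 7 standardized items is 7, so the solution explains 3.7376/7 = 0.5339 = 53.39%.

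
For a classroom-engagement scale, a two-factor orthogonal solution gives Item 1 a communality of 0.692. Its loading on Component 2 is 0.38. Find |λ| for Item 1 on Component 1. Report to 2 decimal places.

Under orthogonal rotation h² = Σλ², so λ_Component 1² = h² − (0.1444) = 0.692 − 0.1444 = 0.5476.
|λ| = √0.5476 = 0.7400.

0.74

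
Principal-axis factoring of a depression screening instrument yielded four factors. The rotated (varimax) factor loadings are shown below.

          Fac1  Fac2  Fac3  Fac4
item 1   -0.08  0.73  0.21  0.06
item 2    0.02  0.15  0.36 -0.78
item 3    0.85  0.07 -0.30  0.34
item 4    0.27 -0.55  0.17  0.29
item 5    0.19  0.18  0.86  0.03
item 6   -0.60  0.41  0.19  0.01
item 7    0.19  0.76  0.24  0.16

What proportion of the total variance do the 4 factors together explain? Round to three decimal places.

0.691

SS loadings by factor: 1.2344, 1.6409, 1.1259, 0.8383; total = 4.8395.
Total variance with 7 standardized items is 7, so the solution explains 4.8395/7 = 0.6914.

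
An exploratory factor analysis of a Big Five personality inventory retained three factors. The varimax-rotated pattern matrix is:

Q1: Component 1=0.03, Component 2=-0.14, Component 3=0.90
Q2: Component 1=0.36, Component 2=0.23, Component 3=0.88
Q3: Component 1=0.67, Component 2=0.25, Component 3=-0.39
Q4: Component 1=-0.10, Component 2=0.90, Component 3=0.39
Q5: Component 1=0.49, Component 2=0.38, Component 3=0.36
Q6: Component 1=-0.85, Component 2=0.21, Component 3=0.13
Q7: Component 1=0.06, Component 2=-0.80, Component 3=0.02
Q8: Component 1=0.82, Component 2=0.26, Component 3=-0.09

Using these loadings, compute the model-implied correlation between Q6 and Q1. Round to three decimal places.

0.062

r̂ = Σ λ_i·λ_j across factors = (-0.85)(0.03) + (0.21)(-0.14) + (0.13)(0.90)
  = -0.0255 -0.0294 +0.1170 = 0.0621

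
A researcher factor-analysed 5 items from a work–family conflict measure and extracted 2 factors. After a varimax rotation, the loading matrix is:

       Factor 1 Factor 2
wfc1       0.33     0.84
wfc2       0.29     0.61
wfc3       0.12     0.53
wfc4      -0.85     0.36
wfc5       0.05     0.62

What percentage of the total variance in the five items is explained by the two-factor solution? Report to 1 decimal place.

56.1%

Communalities: 0.8145, 0.4562, 0.2953, 0.8521, 0.3869; Σh² = 2.8050.
Total variance with 5 standardized items is 5, so the solution explains 2.8050/5 = 0.5610 = 56.10%.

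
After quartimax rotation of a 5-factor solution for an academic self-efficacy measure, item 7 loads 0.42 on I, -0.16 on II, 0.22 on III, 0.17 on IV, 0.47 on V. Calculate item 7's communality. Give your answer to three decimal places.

h² = 0.42² + (-0.16)² + 0.22² + 0.17² + 0.47² = 0.1764 + 0.0256 + 0.0484 + 0.0289 + 0.2209 = 0.5002

0.500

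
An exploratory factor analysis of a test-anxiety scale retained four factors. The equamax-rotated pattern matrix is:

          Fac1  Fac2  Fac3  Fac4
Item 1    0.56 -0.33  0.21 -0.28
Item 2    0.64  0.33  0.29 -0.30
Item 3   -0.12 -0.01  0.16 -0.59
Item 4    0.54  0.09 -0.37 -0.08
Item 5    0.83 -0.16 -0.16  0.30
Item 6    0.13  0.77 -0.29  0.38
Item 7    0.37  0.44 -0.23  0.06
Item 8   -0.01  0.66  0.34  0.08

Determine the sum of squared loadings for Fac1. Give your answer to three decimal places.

1.872

SS loadings for Fac1 = 0.56² + 0.64² + (-0.12)² + 0.54² + 0.83² + 0.13² + 0.37² + (-0.01)² = 0.3136 + 0.4096 + 0.0144 + 0.2916 + 0.6889 + 0.0169 + 0.1369 + 0.0001 = 1.8720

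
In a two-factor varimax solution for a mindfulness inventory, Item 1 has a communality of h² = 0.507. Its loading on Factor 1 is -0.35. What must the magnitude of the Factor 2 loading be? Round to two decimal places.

0.62

Under orthogonal rotation h² = Σλ², so λ_Factor 2² = h² − (0.1225) = 0.507 − 0.1225 = 0.3845.
|λ| = √0.3845 = 0.6201.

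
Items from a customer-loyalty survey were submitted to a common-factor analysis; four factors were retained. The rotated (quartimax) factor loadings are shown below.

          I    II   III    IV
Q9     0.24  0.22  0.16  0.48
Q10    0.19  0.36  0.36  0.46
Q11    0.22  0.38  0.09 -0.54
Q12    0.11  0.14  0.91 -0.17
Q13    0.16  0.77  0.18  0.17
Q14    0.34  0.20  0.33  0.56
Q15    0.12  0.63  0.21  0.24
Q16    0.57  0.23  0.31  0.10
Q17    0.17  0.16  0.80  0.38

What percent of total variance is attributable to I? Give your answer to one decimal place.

7.4%

SS loadings for I = 0.24² + 0.19² + 0.22² + 0.11² + 0.16² + 0.34² + 0.12² + 0.57² + 0.17² = 0.6636
With 9 standardized items, total variance = 9. Proportion = 0.6636/9 = 0.0737 → 7.37%.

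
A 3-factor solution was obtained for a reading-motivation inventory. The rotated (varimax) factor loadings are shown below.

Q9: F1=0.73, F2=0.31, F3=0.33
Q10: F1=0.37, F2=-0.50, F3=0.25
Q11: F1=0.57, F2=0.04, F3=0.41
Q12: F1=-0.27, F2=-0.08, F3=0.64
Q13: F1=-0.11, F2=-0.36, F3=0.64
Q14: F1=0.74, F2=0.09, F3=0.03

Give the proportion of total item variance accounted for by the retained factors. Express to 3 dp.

0.546

Communalities: 0.7379, 0.4494, 0.4946, 0.4889, 0.5513, 0.5566; Σh² = 3.2787.
Total variance with 6 standardized items is 6, so the solution explains 3.2787/6 = 0.5464.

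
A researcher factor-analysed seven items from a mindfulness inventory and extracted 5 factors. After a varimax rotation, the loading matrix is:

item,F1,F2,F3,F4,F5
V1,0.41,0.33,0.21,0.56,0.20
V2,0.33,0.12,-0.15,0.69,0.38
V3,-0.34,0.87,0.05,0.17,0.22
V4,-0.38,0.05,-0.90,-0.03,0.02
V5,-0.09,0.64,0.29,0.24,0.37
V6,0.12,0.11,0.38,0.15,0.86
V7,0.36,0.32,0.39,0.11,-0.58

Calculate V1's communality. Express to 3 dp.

0.675

h² = 0.41² + 0.33² + 0.21² + 0.56² + 0.20² = 0.1681 + 0.1089 + 0.0441 + 0.3136 + 0.0400 = 0.6747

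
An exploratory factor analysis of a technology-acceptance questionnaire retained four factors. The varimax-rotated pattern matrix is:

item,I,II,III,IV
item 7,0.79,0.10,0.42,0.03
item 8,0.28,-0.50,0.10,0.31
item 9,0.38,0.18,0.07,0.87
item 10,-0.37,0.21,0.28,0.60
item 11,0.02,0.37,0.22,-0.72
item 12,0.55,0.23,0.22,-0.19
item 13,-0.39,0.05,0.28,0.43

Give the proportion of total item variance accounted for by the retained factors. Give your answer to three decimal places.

0.624

Communalities: 0.8114, 0.4345, 0.9386, 0.6194, 0.7041, 0.4399, 0.4179; Σh² = 4.3658.
Total variance with 7 standardized items is 7, so the solution explains 4.3658/7 = 0.6237.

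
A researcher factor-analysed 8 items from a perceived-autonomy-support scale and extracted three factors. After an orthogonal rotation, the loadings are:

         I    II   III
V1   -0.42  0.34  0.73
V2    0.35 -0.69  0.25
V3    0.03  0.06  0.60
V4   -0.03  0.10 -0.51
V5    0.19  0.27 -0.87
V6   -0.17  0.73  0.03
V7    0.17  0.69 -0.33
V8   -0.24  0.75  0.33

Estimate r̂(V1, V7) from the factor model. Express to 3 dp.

-0.078

r̂ = Σ λ_i·λ_j across factors = (-0.42)(0.17) + (0.34)(0.69) + (0.73)(-0.33)
  = -0.0714 +0.2346 -0.2409 = -0.0777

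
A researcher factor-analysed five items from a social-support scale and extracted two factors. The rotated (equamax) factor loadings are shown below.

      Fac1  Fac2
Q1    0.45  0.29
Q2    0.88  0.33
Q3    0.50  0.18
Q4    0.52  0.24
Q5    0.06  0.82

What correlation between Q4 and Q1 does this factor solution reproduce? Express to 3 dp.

0.304

r̂ = Σ λ_i·λ_j across factors = (0.52)(0.45) + (0.24)(0.29)
  = +0.2340 +0.0696 = 0.3036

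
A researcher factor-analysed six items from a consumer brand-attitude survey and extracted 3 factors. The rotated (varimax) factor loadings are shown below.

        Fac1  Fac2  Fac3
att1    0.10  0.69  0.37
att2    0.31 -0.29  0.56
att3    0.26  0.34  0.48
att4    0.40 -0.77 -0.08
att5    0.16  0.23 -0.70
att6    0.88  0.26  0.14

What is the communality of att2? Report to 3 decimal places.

h² = 0.31² + (-0.29)² + 0.56² = 0.0961 + 0.0841 + 0.3136 = 0.4938

0.494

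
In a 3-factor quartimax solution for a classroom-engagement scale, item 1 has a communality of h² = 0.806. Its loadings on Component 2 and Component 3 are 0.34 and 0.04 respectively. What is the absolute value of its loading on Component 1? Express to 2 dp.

Under orthogonal rotation h² = Σλ², so λ_Component 1² = h² − (0.1172) = 0.806 − 0.1172 = 0.6888.
|λ| = √0.6888 = 0.8299.

0.83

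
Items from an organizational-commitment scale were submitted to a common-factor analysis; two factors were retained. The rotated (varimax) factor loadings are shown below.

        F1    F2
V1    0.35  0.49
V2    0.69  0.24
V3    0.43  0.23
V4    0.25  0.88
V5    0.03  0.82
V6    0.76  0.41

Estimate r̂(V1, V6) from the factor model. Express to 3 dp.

0.467

r̂ = Σ λ_i·λ_j across factors = (0.35)(0.76) + (0.49)(0.41)
  = +0.2660 +0.2009 = 0.4669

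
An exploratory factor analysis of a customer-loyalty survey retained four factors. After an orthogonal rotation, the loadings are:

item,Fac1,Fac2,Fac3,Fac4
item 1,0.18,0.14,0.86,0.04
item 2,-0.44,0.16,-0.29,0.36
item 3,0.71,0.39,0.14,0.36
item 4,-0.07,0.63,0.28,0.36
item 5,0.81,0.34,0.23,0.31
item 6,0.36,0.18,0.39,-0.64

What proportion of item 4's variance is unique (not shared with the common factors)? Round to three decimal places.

h² = (-0.07)² + 0.63² + 0.28² + 0.36² = 0.0049 + 0.3969 + 0.0784 + 0.1296 = 0.6098
Uniqueness u² = 1 − h² = 1 − 0.6098 = 0.3902

0.390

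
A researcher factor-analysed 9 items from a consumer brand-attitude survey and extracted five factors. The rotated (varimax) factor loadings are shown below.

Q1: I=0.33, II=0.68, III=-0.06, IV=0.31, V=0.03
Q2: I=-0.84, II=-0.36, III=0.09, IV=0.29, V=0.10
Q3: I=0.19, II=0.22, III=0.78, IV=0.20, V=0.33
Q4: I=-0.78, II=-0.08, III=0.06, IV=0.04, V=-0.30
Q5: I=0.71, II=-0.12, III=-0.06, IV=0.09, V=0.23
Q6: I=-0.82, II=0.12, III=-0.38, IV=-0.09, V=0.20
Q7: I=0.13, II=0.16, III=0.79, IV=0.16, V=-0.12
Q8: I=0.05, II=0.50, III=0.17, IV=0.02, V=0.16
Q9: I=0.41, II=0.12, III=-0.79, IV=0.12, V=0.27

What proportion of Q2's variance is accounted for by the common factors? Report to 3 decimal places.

h² = (-0.84)² + (-0.36)² + 0.09² + 0.29² + 0.10² = 0.7056 + 0.1296 + 0.0081 + 0.0841 + 0.0100 = 0.9374

0.937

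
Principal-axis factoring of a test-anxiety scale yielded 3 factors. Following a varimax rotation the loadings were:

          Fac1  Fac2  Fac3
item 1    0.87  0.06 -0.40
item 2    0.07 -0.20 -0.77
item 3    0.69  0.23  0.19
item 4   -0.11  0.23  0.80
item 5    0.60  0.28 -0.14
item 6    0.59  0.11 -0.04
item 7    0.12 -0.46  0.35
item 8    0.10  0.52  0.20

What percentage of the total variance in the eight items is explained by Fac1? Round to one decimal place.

SS loadings for Fac1 = 0.87² + 0.07² + 0.69² + (-0.11)² + 0.60² + 0.59² + 0.12² + 0.10² = 1.9825
With 8 standardized items, total variance = 8. Proportion = 1.9825/8 = 0.2478 → 24.78%.

24.8%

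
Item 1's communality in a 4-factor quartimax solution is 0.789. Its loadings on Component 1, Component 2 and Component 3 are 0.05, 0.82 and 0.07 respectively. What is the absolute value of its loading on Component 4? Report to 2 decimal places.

Under orthogonal rotation h² = Σλ², so λ_Component 4² = h² − (0.6798) = 0.789 − 0.6798 = 0.1092.
|λ| = √0.1092 = 0.3305.

0.33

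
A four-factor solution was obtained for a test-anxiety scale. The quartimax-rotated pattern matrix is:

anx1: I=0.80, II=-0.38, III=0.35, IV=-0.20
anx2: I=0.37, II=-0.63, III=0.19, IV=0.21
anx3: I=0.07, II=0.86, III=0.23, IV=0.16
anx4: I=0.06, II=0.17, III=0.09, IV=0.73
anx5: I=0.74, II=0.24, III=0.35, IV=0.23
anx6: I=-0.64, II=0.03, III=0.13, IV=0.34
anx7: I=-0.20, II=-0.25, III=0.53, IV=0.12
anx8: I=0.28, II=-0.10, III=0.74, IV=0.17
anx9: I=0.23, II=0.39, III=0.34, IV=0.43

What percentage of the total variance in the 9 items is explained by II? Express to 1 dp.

17.7%

SS loadings for II = (-0.38)² + (-0.63)² + 0.86² + 0.17² + 0.24² + 0.03² + (-0.25)² + (-0.10)² + 0.39² = 1.5929
With 9 standardized items, total variance = 9. Proportion = 1.5929/9 = 0.1770 → 17.70%.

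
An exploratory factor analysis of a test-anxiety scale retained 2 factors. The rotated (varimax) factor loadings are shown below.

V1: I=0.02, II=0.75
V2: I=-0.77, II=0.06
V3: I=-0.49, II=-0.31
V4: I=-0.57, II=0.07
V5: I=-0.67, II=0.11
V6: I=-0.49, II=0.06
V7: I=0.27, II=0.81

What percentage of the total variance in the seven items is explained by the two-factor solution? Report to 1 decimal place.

Communalities: 0.5629, 0.5965, 0.3362, 0.3298, 0.4610, 0.2437, 0.7290; Σh² = 3.2591.
Total variance with 7 standardized items is 7, so the solution explains 3.2591/7 = 0.4656 = 46.56%.

46.6%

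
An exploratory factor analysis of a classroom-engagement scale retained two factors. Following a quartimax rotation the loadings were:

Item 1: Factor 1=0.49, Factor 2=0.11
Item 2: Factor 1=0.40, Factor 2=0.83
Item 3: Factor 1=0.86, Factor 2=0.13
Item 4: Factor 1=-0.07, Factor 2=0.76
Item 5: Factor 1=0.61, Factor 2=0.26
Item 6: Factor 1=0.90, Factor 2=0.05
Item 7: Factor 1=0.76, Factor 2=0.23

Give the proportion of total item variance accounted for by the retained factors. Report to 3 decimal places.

SS loadings by factor: 2.9043, 1.4185; total = 4.3228.
Total variance with 7 standardized items is 7, so the solution explains 4.3228/7 = 0.6175.

0.618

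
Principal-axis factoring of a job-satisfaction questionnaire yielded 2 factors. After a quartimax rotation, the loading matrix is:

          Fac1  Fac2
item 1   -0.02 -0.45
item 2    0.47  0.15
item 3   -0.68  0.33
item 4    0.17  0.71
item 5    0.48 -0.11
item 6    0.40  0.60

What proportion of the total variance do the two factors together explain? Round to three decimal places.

0.386

Communalities: 0.2029, 0.2434, 0.5713, 0.5330, 0.2425, 0.5200; Σh² = 2.3131.
Total variance with 6 standardized items is 6, so the solution explains 2.3131/6 = 0.3855.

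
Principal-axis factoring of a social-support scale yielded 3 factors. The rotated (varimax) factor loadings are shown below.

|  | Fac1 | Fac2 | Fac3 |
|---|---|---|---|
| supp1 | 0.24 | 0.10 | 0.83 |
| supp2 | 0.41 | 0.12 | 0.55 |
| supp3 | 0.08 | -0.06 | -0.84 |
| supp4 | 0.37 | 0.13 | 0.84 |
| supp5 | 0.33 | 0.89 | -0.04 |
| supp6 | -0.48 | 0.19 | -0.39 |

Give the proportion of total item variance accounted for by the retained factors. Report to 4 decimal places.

Communalities: 0.7565, 0.4850, 0.7156, 0.8594, 0.9026, 0.4186; Σh² = 4.1377.
Total variance with 6 standardized items is 6, so the solution explains 4.1377/6 = 0.6896.

0.6896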